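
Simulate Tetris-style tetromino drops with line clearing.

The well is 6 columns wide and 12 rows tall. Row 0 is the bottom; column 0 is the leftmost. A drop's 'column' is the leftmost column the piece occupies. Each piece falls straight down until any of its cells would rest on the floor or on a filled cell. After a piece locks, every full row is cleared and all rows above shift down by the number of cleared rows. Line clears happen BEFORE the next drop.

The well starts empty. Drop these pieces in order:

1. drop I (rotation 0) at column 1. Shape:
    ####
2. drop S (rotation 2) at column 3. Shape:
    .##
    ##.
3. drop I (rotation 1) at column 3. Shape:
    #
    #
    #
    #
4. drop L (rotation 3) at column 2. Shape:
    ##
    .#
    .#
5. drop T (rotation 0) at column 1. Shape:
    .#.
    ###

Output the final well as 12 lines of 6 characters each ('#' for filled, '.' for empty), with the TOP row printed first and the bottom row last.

Drop 1: I rot0 at col 1 lands with bottom-row=0; cleared 0 line(s) (total 0); column heights now [0 1 1 1 1 0], max=1
Drop 2: S rot2 at col 3 lands with bottom-row=1; cleared 0 line(s) (total 0); column heights now [0 1 1 2 3 3], max=3
Drop 3: I rot1 at col 3 lands with bottom-row=2; cleared 0 line(s) (total 0); column heights now [0 1 1 6 3 3], max=6
Drop 4: L rot3 at col 2 lands with bottom-row=6; cleared 0 line(s) (total 0); column heights now [0 1 9 9 3 3], max=9
Drop 5: T rot0 at col 1 lands with bottom-row=9; cleared 0 line(s) (total 0); column heights now [0 10 11 10 3 3], max=11

Answer: ......
..#...
.###..
..##..
...#..
...#..
...#..
...#..
...#..
...###
...##.
.####.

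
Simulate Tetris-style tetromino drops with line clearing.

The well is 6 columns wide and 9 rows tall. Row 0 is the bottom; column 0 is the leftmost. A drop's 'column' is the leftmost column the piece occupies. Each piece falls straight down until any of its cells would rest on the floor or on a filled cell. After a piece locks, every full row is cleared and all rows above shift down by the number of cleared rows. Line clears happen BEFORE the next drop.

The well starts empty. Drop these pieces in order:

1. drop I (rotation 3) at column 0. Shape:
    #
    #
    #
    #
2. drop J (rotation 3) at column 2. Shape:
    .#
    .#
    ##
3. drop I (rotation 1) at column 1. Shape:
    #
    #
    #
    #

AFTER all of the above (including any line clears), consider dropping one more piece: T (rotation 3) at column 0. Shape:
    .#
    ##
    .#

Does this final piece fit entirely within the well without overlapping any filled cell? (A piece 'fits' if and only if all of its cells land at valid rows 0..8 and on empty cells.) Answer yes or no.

Answer: yes

Derivation:
Drop 1: I rot3 at col 0 lands with bottom-row=0; cleared 0 line(s) (total 0); column heights now [4 0 0 0 0 0], max=4
Drop 2: J rot3 at col 2 lands with bottom-row=0; cleared 0 line(s) (total 0); column heights now [4 0 1 3 0 0], max=4
Drop 3: I rot1 at col 1 lands with bottom-row=0; cleared 0 line(s) (total 0); column heights now [4 4 1 3 0 0], max=4
Test piece T rot3 at col 0 (width 2): heights before test = [4 4 1 3 0 0]; fits = True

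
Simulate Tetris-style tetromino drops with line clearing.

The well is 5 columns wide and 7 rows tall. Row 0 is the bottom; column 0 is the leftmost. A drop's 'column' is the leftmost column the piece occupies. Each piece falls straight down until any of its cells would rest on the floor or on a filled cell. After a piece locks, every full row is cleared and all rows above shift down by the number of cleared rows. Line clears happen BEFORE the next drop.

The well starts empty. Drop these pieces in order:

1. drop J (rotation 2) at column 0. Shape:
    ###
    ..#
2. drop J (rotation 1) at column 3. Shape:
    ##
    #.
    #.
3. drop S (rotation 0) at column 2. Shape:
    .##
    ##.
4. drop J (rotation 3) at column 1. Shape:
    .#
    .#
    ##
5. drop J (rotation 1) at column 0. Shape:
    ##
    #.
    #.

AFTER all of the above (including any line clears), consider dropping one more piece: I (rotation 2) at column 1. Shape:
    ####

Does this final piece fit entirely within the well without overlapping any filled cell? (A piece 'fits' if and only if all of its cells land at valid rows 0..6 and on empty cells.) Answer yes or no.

Answer: yes

Derivation:
Drop 1: J rot2 at col 0 lands with bottom-row=0; cleared 0 line(s) (total 0); column heights now [2 2 2 0 0], max=2
Drop 2: J rot1 at col 3 lands with bottom-row=0; cleared 0 line(s) (total 0); column heights now [2 2 2 3 3], max=3
Drop 3: S rot0 at col 2 lands with bottom-row=3; cleared 0 line(s) (total 0); column heights now [2 2 4 5 5], max=5
Drop 4: J rot3 at col 1 lands with bottom-row=4; cleared 0 line(s) (total 0); column heights now [2 5 7 5 5], max=7
Drop 5: J rot1 at col 0 lands with bottom-row=3; cleared 1 line(s) (total 1); column heights now [5 5 6 4 3], max=6
Test piece I rot2 at col 1 (width 4): heights before test = [5 5 6 4 3]; fits = True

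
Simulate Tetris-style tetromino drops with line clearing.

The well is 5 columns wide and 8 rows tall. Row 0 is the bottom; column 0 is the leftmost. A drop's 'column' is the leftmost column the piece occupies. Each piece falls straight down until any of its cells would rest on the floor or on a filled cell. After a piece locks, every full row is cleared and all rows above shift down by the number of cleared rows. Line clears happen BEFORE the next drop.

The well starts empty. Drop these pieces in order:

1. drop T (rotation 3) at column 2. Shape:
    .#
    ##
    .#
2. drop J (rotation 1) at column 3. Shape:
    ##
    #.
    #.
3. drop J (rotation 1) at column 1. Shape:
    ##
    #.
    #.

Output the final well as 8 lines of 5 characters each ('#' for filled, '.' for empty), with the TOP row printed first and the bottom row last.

Drop 1: T rot3 at col 2 lands with bottom-row=0; cleared 0 line(s) (total 0); column heights now [0 0 2 3 0], max=3
Drop 2: J rot1 at col 3 lands with bottom-row=3; cleared 0 line(s) (total 0); column heights now [0 0 2 6 6], max=6
Drop 3: J rot1 at col 1 lands with bottom-row=0; cleared 0 line(s) (total 0); column heights now [0 3 3 6 6], max=6

Answer: .....
.....
...##
...#.
...#.
.###.
.###.
.#.#.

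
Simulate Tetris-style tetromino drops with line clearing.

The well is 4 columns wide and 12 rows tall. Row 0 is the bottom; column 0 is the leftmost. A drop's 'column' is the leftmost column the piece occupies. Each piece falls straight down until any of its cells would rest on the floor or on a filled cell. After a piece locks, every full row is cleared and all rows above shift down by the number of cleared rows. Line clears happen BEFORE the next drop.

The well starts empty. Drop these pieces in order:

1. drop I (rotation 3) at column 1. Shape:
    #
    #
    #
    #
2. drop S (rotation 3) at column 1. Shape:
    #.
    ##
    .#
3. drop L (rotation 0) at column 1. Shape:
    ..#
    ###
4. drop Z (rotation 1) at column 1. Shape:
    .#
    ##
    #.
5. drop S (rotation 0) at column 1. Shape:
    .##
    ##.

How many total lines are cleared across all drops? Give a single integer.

Drop 1: I rot3 at col 1 lands with bottom-row=0; cleared 0 line(s) (total 0); column heights now [0 4 0 0], max=4
Drop 2: S rot3 at col 1 lands with bottom-row=3; cleared 0 line(s) (total 0); column heights now [0 6 5 0], max=6
Drop 3: L rot0 at col 1 lands with bottom-row=6; cleared 0 line(s) (total 0); column heights now [0 7 7 8], max=8
Drop 4: Z rot1 at col 1 lands with bottom-row=7; cleared 0 line(s) (total 0); column heights now [0 9 10 8], max=10
Drop 5: S rot0 at col 1 lands with bottom-row=10; cleared 0 line(s) (total 0); column heights now [0 11 12 12], max=12

Answer: 0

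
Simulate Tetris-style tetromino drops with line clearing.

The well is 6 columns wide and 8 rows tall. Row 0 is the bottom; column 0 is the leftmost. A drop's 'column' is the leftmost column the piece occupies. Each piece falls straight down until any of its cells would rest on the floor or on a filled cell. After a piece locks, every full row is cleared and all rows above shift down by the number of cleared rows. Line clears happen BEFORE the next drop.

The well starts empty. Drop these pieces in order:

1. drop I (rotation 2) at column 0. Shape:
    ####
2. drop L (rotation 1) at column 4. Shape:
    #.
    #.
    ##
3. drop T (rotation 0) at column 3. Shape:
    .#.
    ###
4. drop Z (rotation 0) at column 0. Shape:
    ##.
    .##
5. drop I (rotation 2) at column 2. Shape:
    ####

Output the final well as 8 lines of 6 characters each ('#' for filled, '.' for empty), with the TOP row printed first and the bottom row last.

Drop 1: I rot2 at col 0 lands with bottom-row=0; cleared 0 line(s) (total 0); column heights now [1 1 1 1 0 0], max=1
Drop 2: L rot1 at col 4 lands with bottom-row=0; cleared 1 line(s) (total 1); column heights now [0 0 0 0 2 0], max=2
Drop 3: T rot0 at col 3 lands with bottom-row=2; cleared 0 line(s) (total 1); column heights now [0 0 0 3 4 3], max=4
Drop 4: Z rot0 at col 0 lands with bottom-row=0; cleared 0 line(s) (total 1); column heights now [2 2 1 3 4 3], max=4
Drop 5: I rot2 at col 2 lands with bottom-row=4; cleared 0 line(s) (total 1); column heights now [2 2 5 5 5 5], max=5

Answer: ......
......
......
..####
....#.
...###
##..#.
.##.#.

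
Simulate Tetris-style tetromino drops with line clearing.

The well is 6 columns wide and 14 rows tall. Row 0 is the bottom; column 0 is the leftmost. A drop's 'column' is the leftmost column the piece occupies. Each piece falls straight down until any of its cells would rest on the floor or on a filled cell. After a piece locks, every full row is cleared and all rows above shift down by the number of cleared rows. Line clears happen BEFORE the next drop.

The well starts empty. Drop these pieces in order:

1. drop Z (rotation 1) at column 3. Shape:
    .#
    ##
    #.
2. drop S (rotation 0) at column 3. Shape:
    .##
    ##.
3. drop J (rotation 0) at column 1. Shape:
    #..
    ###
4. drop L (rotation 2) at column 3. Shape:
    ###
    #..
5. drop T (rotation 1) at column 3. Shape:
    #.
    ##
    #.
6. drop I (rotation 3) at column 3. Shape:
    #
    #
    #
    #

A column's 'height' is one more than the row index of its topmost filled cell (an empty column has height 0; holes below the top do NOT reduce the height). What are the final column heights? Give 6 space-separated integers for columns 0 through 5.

Drop 1: Z rot1 at col 3 lands with bottom-row=0; cleared 0 line(s) (total 0); column heights now [0 0 0 2 3 0], max=3
Drop 2: S rot0 at col 3 lands with bottom-row=3; cleared 0 line(s) (total 0); column heights now [0 0 0 4 5 5], max=5
Drop 3: J rot0 at col 1 lands with bottom-row=4; cleared 0 line(s) (total 0); column heights now [0 6 5 5 5 5], max=6
Drop 4: L rot2 at col 3 lands with bottom-row=5; cleared 0 line(s) (total 0); column heights now [0 6 5 7 7 7], max=7
Drop 5: T rot1 at col 3 lands with bottom-row=7; cleared 0 line(s) (total 0); column heights now [0 6 5 10 9 7], max=10
Drop 6: I rot3 at col 3 lands with bottom-row=10; cleared 0 line(s) (total 0); column heights now [0 6 5 14 9 7], max=14

Answer: 0 6 5 14 9 7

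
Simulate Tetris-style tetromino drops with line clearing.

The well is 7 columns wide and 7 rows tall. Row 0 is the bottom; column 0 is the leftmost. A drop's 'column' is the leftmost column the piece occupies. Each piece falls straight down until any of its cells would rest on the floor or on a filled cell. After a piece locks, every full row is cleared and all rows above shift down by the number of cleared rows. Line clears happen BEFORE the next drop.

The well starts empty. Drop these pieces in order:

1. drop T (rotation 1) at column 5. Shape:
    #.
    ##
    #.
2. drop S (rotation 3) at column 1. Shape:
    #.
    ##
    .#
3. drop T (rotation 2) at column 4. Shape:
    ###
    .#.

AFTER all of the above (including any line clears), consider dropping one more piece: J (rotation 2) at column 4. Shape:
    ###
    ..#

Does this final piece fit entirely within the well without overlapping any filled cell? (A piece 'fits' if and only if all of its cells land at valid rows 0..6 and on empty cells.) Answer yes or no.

Answer: yes

Derivation:
Drop 1: T rot1 at col 5 lands with bottom-row=0; cleared 0 line(s) (total 0); column heights now [0 0 0 0 0 3 2], max=3
Drop 2: S rot3 at col 1 lands with bottom-row=0; cleared 0 line(s) (total 0); column heights now [0 3 2 0 0 3 2], max=3
Drop 3: T rot2 at col 4 lands with bottom-row=3; cleared 0 line(s) (total 0); column heights now [0 3 2 0 5 5 5], max=5
Test piece J rot2 at col 4 (width 3): heights before test = [0 3 2 0 5 5 5]; fits = True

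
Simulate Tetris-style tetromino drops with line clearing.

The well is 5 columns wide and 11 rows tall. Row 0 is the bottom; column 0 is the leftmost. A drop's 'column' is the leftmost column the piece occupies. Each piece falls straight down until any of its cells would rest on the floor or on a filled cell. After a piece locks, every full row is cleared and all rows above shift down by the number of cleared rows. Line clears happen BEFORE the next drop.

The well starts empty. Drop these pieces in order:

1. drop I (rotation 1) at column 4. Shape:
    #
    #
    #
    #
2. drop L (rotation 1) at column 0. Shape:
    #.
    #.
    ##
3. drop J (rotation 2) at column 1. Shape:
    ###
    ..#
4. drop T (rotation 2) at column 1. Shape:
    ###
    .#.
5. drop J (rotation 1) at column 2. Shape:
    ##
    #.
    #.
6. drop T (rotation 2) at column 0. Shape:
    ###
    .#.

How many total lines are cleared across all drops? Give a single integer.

Drop 1: I rot1 at col 4 lands with bottom-row=0; cleared 0 line(s) (total 0); column heights now [0 0 0 0 4], max=4
Drop 2: L rot1 at col 0 lands with bottom-row=0; cleared 0 line(s) (total 0); column heights now [3 1 0 0 4], max=4
Drop 3: J rot2 at col 1 lands with bottom-row=0; cleared 1 line(s) (total 1); column heights now [2 1 0 1 3], max=3
Drop 4: T rot2 at col 1 lands with bottom-row=0; cleared 2 line(s) (total 3); column heights now [0 0 0 0 1], max=1
Drop 5: J rot1 at col 2 lands with bottom-row=0; cleared 0 line(s) (total 3); column heights now [0 0 3 3 1], max=3
Drop 6: T rot2 at col 0 lands with bottom-row=2; cleared 0 line(s) (total 3); column heights now [4 4 4 3 1], max=4

Answer: 3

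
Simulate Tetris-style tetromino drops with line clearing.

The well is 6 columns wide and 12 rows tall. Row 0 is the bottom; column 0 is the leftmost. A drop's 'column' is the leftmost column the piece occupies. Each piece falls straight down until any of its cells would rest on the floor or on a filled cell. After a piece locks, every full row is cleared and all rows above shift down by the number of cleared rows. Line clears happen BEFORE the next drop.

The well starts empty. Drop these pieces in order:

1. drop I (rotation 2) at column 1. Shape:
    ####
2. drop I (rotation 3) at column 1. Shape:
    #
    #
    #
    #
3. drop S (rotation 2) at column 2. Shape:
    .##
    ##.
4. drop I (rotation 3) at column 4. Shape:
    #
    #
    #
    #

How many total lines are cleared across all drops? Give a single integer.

Drop 1: I rot2 at col 1 lands with bottom-row=0; cleared 0 line(s) (total 0); column heights now [0 1 1 1 1 0], max=1
Drop 2: I rot3 at col 1 lands with bottom-row=1; cleared 0 line(s) (total 0); column heights now [0 5 1 1 1 0], max=5
Drop 3: S rot2 at col 2 lands with bottom-row=1; cleared 0 line(s) (total 0); column heights now [0 5 2 3 3 0], max=5
Drop 4: I rot3 at col 4 lands with bottom-row=3; cleared 0 line(s) (total 0); column heights now [0 5 2 3 7 0], max=7

Answer: 0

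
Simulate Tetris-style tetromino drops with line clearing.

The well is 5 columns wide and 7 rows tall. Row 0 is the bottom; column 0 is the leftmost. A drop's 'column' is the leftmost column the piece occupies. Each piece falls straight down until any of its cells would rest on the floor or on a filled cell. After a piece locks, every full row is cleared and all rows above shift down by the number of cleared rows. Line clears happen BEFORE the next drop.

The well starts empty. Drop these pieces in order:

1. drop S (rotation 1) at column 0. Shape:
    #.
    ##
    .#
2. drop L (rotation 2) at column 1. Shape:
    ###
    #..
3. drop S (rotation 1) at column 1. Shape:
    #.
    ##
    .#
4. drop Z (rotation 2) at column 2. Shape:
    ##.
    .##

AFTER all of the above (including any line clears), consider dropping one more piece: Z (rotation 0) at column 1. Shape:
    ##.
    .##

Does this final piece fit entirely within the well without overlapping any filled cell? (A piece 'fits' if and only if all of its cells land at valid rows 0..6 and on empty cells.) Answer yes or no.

Drop 1: S rot1 at col 0 lands with bottom-row=0; cleared 0 line(s) (total 0); column heights now [3 2 0 0 0], max=3
Drop 2: L rot2 at col 1 lands with bottom-row=2; cleared 0 line(s) (total 0); column heights now [3 4 4 4 0], max=4
Drop 3: S rot1 at col 1 lands with bottom-row=4; cleared 0 line(s) (total 0); column heights now [3 7 6 4 0], max=7
Drop 4: Z rot2 at col 2 lands with bottom-row=5; cleared 0 line(s) (total 0); column heights now [3 7 7 7 6], max=7
Test piece Z rot0 at col 1 (width 3): heights before test = [3 7 7 7 6]; fits = False

Answer: no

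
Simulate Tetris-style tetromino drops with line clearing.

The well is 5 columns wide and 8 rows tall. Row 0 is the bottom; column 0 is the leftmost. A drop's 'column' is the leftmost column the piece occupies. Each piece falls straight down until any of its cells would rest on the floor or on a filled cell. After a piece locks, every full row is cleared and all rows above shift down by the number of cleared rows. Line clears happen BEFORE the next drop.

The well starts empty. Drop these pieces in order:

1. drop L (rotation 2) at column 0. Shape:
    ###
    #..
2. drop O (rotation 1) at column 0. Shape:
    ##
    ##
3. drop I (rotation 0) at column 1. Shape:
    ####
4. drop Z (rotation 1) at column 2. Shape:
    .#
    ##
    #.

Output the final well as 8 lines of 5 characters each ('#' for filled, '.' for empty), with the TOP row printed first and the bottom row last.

Drop 1: L rot2 at col 0 lands with bottom-row=0; cleared 0 line(s) (total 0); column heights now [2 2 2 0 0], max=2
Drop 2: O rot1 at col 0 lands with bottom-row=2; cleared 0 line(s) (total 0); column heights now [4 4 2 0 0], max=4
Drop 3: I rot0 at col 1 lands with bottom-row=4; cleared 0 line(s) (total 0); column heights now [4 5 5 5 5], max=5
Drop 4: Z rot1 at col 2 lands with bottom-row=5; cleared 0 line(s) (total 0); column heights now [4 5 7 8 5], max=8

Answer: ...#.
..##.
..#..
.####
##...
##...
###..
#....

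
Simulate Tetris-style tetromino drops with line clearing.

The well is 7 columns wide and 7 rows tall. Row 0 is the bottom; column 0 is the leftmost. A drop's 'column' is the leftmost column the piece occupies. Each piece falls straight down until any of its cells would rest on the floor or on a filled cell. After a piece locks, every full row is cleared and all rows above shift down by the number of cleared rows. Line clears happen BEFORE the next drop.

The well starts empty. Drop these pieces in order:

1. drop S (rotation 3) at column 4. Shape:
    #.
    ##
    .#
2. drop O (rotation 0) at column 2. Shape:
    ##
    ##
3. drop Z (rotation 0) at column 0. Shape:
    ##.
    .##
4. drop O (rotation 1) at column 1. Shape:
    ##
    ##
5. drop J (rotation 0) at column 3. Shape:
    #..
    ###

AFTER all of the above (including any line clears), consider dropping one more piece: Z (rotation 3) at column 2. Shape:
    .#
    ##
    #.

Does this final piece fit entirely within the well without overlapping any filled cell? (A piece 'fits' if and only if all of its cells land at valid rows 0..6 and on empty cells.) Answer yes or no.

Drop 1: S rot3 at col 4 lands with bottom-row=0; cleared 0 line(s) (total 0); column heights now [0 0 0 0 3 2 0], max=3
Drop 2: O rot0 at col 2 lands with bottom-row=0; cleared 0 line(s) (total 0); column heights now [0 0 2 2 3 2 0], max=3
Drop 3: Z rot0 at col 0 lands with bottom-row=2; cleared 0 line(s) (total 0); column heights now [4 4 3 2 3 2 0], max=4
Drop 4: O rot1 at col 1 lands with bottom-row=4; cleared 0 line(s) (total 0); column heights now [4 6 6 2 3 2 0], max=6
Drop 5: J rot0 at col 3 lands with bottom-row=3; cleared 0 line(s) (total 0); column heights now [4 6 6 5 4 4 0], max=6
Test piece Z rot3 at col 2 (width 2): heights before test = [4 6 6 5 4 4 0]; fits = False

Answer: no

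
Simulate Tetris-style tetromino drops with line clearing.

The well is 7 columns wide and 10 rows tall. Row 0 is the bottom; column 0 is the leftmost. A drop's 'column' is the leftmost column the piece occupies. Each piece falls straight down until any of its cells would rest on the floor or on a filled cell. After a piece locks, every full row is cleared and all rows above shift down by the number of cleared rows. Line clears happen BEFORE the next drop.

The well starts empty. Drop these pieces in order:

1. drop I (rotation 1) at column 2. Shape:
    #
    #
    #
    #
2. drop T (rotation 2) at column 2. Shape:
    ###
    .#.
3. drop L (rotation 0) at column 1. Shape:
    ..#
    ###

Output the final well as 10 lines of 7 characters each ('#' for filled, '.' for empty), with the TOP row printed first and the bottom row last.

Answer: .......
.......
.......
...#...
.###...
..###..
..##...
..#....
..#....
..#....

Derivation:
Drop 1: I rot1 at col 2 lands with bottom-row=0; cleared 0 line(s) (total 0); column heights now [0 0 4 0 0 0 0], max=4
Drop 2: T rot2 at col 2 lands with bottom-row=3; cleared 0 line(s) (total 0); column heights now [0 0 5 5 5 0 0], max=5
Drop 3: L rot0 at col 1 lands with bottom-row=5; cleared 0 line(s) (total 0); column heights now [0 6 6 7 5 0 0], max=7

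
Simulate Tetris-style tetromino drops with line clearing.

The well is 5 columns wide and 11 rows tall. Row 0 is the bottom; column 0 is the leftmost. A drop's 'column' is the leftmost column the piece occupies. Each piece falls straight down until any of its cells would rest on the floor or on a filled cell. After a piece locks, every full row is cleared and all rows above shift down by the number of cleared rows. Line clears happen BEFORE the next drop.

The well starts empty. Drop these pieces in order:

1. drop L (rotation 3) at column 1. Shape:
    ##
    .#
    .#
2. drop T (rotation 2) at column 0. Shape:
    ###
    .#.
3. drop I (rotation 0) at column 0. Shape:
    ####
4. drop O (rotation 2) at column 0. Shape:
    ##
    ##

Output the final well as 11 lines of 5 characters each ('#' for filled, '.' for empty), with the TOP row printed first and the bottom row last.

Drop 1: L rot3 at col 1 lands with bottom-row=0; cleared 0 line(s) (total 0); column heights now [0 3 3 0 0], max=3
Drop 2: T rot2 at col 0 lands with bottom-row=3; cleared 0 line(s) (total 0); column heights now [5 5 5 0 0], max=5
Drop 3: I rot0 at col 0 lands with bottom-row=5; cleared 0 line(s) (total 0); column heights now [6 6 6 6 0], max=6
Drop 4: O rot2 at col 0 lands with bottom-row=6; cleared 0 line(s) (total 0); column heights now [8 8 6 6 0], max=8

Answer: .....
.....
.....
##...
##...
####.
###..
.#...
.##..
..#..
..#..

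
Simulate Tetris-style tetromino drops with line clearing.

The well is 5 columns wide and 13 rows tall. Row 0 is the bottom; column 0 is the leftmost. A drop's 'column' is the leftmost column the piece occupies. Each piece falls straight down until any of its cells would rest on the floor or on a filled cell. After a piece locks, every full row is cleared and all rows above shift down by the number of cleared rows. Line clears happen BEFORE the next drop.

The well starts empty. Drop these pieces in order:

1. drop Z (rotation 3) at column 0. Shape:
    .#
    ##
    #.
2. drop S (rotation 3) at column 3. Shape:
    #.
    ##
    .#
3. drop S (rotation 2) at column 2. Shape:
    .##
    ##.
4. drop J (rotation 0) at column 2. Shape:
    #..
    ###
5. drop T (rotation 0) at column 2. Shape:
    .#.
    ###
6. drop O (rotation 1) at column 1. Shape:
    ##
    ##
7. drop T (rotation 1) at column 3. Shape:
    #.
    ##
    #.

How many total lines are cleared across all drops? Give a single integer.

Answer: 0

Derivation:
Drop 1: Z rot3 at col 0 lands with bottom-row=0; cleared 0 line(s) (total 0); column heights now [2 3 0 0 0], max=3
Drop 2: S rot3 at col 3 lands with bottom-row=0; cleared 0 line(s) (total 0); column heights now [2 3 0 3 2], max=3
Drop 3: S rot2 at col 2 lands with bottom-row=3; cleared 0 line(s) (total 0); column heights now [2 3 4 5 5], max=5
Drop 4: J rot0 at col 2 lands with bottom-row=5; cleared 0 line(s) (total 0); column heights now [2 3 7 6 6], max=7
Drop 5: T rot0 at col 2 lands with bottom-row=7; cleared 0 line(s) (total 0); column heights now [2 3 8 9 8], max=9
Drop 6: O rot1 at col 1 lands with bottom-row=8; cleared 0 line(s) (total 0); column heights now [2 10 10 9 8], max=10
Drop 7: T rot1 at col 3 lands with bottom-row=9; cleared 0 line(s) (total 0); column heights now [2 10 10 12 11], max=12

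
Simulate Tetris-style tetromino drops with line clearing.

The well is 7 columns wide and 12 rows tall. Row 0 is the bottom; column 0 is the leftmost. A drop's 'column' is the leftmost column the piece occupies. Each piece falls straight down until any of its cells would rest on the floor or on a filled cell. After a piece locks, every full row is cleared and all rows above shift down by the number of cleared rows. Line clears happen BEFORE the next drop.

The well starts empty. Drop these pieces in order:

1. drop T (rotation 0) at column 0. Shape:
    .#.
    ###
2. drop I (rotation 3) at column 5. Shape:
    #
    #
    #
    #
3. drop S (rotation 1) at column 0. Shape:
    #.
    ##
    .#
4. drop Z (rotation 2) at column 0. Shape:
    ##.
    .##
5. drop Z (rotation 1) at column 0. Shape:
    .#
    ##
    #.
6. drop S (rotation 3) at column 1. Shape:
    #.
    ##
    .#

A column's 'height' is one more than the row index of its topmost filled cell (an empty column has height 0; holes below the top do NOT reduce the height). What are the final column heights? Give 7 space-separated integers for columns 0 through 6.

Drop 1: T rot0 at col 0 lands with bottom-row=0; cleared 0 line(s) (total 0); column heights now [1 2 1 0 0 0 0], max=2
Drop 2: I rot3 at col 5 lands with bottom-row=0; cleared 0 line(s) (total 0); column heights now [1 2 1 0 0 4 0], max=4
Drop 3: S rot1 at col 0 lands with bottom-row=2; cleared 0 line(s) (total 0); column heights now [5 4 1 0 0 4 0], max=5
Drop 4: Z rot2 at col 0 lands with bottom-row=4; cleared 0 line(s) (total 0); column heights now [6 6 5 0 0 4 0], max=6
Drop 5: Z rot1 at col 0 lands with bottom-row=6; cleared 0 line(s) (total 0); column heights now [8 9 5 0 0 4 0], max=9
Drop 6: S rot3 at col 1 lands with bottom-row=8; cleared 0 line(s) (total 0); column heights now [8 11 10 0 0 4 0], max=11

Answer: 8 11 10 0 0 4 0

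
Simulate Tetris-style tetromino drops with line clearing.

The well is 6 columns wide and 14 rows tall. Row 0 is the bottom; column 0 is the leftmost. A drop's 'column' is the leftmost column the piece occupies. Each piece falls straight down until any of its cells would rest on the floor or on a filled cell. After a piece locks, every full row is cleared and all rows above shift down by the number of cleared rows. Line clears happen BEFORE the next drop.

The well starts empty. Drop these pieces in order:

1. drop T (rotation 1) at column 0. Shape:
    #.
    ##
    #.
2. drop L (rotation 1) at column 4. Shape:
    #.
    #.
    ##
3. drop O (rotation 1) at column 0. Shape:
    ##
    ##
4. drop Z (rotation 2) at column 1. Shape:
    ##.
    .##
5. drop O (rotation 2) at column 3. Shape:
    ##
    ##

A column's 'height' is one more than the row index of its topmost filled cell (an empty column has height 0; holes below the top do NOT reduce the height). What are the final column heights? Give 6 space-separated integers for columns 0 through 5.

Drop 1: T rot1 at col 0 lands with bottom-row=0; cleared 0 line(s) (total 0); column heights now [3 2 0 0 0 0], max=3
Drop 2: L rot1 at col 4 lands with bottom-row=0; cleared 0 line(s) (total 0); column heights now [3 2 0 0 3 1], max=3
Drop 3: O rot1 at col 0 lands with bottom-row=3; cleared 0 line(s) (total 0); column heights now [5 5 0 0 3 1], max=5
Drop 4: Z rot2 at col 1 lands with bottom-row=4; cleared 0 line(s) (total 0); column heights now [5 6 6 5 3 1], max=6
Drop 5: O rot2 at col 3 lands with bottom-row=5; cleared 0 line(s) (total 0); column heights now [5 6 6 7 7 1], max=7

Answer: 5 6 6 7 7 1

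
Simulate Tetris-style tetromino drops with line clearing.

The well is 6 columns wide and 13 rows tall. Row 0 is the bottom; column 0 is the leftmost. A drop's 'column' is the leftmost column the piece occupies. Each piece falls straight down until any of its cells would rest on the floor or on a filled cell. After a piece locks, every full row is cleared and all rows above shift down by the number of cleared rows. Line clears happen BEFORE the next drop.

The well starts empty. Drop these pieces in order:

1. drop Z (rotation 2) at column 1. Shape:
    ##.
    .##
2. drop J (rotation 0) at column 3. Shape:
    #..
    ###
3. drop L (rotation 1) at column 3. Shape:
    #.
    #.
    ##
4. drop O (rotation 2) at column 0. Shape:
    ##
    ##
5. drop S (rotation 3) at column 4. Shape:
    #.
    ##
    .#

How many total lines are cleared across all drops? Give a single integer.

Answer: 0

Derivation:
Drop 1: Z rot2 at col 1 lands with bottom-row=0; cleared 0 line(s) (total 0); column heights now [0 2 2 1 0 0], max=2
Drop 2: J rot0 at col 3 lands with bottom-row=1; cleared 0 line(s) (total 0); column heights now [0 2 2 3 2 2], max=3
Drop 3: L rot1 at col 3 lands with bottom-row=3; cleared 0 line(s) (total 0); column heights now [0 2 2 6 4 2], max=6
Drop 4: O rot2 at col 0 lands with bottom-row=2; cleared 0 line(s) (total 0); column heights now [4 4 2 6 4 2], max=6
Drop 5: S rot3 at col 4 lands with bottom-row=3; cleared 0 line(s) (total 0); column heights now [4 4 2 6 6 5], max=6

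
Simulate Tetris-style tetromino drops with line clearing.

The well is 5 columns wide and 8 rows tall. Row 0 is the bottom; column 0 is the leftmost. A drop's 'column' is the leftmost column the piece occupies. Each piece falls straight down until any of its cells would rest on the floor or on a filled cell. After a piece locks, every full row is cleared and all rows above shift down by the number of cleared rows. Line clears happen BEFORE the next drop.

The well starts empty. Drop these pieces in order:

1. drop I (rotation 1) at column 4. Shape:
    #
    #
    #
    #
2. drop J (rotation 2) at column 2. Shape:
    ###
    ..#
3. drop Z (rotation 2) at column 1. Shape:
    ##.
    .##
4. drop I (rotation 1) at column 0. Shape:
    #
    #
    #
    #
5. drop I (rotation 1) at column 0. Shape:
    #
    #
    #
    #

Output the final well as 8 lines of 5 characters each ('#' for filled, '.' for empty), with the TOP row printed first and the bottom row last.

Answer: ###..
#.##.
#.###
#...#
#...#
#...#
#...#
#...#

Derivation:
Drop 1: I rot1 at col 4 lands with bottom-row=0; cleared 0 line(s) (total 0); column heights now [0 0 0 0 4], max=4
Drop 2: J rot2 at col 2 lands with bottom-row=4; cleared 0 line(s) (total 0); column heights now [0 0 6 6 6], max=6
Drop 3: Z rot2 at col 1 lands with bottom-row=6; cleared 0 line(s) (total 0); column heights now [0 8 8 7 6], max=8
Drop 4: I rot1 at col 0 lands with bottom-row=0; cleared 0 line(s) (total 0); column heights now [4 8 8 7 6], max=8
Drop 5: I rot1 at col 0 lands with bottom-row=4; cleared 0 line(s) (total 0); column heights now [8 8 8 7 6], max=8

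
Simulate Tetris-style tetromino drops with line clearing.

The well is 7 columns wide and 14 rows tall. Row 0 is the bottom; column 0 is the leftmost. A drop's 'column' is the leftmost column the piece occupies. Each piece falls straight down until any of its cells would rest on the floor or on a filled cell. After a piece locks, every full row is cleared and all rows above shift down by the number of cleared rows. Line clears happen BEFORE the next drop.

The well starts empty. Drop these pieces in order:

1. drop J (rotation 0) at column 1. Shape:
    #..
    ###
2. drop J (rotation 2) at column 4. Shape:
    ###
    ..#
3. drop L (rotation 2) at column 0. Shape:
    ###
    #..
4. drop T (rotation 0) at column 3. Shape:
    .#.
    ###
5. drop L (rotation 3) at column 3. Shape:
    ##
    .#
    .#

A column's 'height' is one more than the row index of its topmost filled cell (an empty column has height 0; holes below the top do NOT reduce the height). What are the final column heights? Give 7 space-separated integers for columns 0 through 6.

Answer: 3 3 3 7 7 3 2

Derivation:
Drop 1: J rot0 at col 1 lands with bottom-row=0; cleared 0 line(s) (total 0); column heights now [0 2 1 1 0 0 0], max=2
Drop 2: J rot2 at col 4 lands with bottom-row=0; cleared 0 line(s) (total 0); column heights now [0 2 1 1 2 2 2], max=2
Drop 3: L rot2 at col 0 lands with bottom-row=1; cleared 0 line(s) (total 0); column heights now [3 3 3 1 2 2 2], max=3
Drop 4: T rot0 at col 3 lands with bottom-row=2; cleared 0 line(s) (total 0); column heights now [3 3 3 3 4 3 2], max=4
Drop 5: L rot3 at col 3 lands with bottom-row=4; cleared 0 line(s) (total 0); column heights now [3 3 3 7 7 3 2], max=7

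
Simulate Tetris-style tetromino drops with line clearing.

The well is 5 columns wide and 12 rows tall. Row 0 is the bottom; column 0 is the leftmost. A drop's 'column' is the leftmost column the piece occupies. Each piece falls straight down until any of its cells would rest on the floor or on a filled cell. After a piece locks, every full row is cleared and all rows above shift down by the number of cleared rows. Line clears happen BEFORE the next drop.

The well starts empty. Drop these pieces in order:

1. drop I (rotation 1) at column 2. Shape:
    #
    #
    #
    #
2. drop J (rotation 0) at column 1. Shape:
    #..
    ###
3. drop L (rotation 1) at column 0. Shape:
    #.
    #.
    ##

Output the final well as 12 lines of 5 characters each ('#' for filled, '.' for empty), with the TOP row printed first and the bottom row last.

Answer: .....
.....
.....
#....
#....
##...
.#...
.###.
..#..
..#..
..#..
..#..

Derivation:
Drop 1: I rot1 at col 2 lands with bottom-row=0; cleared 0 line(s) (total 0); column heights now [0 0 4 0 0], max=4
Drop 2: J rot0 at col 1 lands with bottom-row=4; cleared 0 line(s) (total 0); column heights now [0 6 5 5 0], max=6
Drop 3: L rot1 at col 0 lands with bottom-row=6; cleared 0 line(s) (total 0); column heights now [9 7 5 5 0], max=9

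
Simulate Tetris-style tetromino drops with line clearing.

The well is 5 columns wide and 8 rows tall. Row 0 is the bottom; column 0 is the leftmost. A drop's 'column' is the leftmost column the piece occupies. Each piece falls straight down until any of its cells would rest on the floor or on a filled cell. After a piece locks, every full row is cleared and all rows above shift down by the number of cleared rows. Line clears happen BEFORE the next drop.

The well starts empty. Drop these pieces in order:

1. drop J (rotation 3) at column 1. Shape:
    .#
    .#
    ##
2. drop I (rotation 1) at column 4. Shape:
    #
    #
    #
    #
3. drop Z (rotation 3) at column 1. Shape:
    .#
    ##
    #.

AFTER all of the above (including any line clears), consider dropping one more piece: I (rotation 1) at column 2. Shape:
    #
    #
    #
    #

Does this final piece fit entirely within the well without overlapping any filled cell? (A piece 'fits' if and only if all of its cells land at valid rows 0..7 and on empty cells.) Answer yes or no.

Drop 1: J rot3 at col 1 lands with bottom-row=0; cleared 0 line(s) (total 0); column heights now [0 1 3 0 0], max=3
Drop 2: I rot1 at col 4 lands with bottom-row=0; cleared 0 line(s) (total 0); column heights now [0 1 3 0 4], max=4
Drop 3: Z rot3 at col 1 lands with bottom-row=2; cleared 0 line(s) (total 0); column heights now [0 4 5 0 4], max=5
Test piece I rot1 at col 2 (width 1): heights before test = [0 4 5 0 4]; fits = False

Answer: no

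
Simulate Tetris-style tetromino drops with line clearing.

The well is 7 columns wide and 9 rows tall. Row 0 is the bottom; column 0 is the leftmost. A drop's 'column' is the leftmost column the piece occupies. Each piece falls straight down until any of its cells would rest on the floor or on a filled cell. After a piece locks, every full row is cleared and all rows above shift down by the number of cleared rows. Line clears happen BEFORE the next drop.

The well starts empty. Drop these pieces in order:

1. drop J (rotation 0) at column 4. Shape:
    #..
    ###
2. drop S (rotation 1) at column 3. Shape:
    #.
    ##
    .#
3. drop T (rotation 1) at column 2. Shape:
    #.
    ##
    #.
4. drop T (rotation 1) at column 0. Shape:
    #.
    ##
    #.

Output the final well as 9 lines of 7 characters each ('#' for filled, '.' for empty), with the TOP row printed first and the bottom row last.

Answer: .......
.......
..#....
..##...
..##...
...##..
#...#..
##..#..
#...###

Derivation:
Drop 1: J rot0 at col 4 lands with bottom-row=0; cleared 0 line(s) (total 0); column heights now [0 0 0 0 2 1 1], max=2
Drop 2: S rot1 at col 3 lands with bottom-row=2; cleared 0 line(s) (total 0); column heights now [0 0 0 5 4 1 1], max=5
Drop 3: T rot1 at col 2 lands with bottom-row=4; cleared 0 line(s) (total 0); column heights now [0 0 7 6 4 1 1], max=7
Drop 4: T rot1 at col 0 lands with bottom-row=0; cleared 0 line(s) (total 0); column heights now [3 2 7 6 4 1 1], max=7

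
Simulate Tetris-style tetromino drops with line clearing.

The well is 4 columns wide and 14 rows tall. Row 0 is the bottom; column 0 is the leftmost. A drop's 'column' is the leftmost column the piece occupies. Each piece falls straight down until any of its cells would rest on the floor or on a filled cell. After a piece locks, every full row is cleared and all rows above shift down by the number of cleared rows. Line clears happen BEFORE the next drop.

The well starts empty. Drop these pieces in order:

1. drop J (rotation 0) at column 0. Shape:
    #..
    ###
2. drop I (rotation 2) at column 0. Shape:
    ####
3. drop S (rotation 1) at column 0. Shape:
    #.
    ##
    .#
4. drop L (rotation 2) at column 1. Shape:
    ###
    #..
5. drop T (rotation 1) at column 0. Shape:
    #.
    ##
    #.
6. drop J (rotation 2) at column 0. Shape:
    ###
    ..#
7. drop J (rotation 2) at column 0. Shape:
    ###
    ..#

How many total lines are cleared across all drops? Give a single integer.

Drop 1: J rot0 at col 0 lands with bottom-row=0; cleared 0 line(s) (total 0); column heights now [2 1 1 0], max=2
Drop 2: I rot2 at col 0 lands with bottom-row=2; cleared 1 line(s) (total 1); column heights now [2 1 1 0], max=2
Drop 3: S rot1 at col 0 lands with bottom-row=1; cleared 0 line(s) (total 1); column heights now [4 3 1 0], max=4
Drop 4: L rot2 at col 1 lands with bottom-row=3; cleared 0 line(s) (total 1); column heights now [4 5 5 5], max=5
Drop 5: T rot1 at col 0 lands with bottom-row=4; cleared 1 line(s) (total 2); column heights now [6 5 1 0], max=6
Drop 6: J rot2 at col 0 lands with bottom-row=5; cleared 0 line(s) (total 2); column heights now [7 7 7 0], max=7
Drop 7: J rot2 at col 0 lands with bottom-row=7; cleared 0 line(s) (total 2); column heights now [9 9 9 0], max=9

Answer: 2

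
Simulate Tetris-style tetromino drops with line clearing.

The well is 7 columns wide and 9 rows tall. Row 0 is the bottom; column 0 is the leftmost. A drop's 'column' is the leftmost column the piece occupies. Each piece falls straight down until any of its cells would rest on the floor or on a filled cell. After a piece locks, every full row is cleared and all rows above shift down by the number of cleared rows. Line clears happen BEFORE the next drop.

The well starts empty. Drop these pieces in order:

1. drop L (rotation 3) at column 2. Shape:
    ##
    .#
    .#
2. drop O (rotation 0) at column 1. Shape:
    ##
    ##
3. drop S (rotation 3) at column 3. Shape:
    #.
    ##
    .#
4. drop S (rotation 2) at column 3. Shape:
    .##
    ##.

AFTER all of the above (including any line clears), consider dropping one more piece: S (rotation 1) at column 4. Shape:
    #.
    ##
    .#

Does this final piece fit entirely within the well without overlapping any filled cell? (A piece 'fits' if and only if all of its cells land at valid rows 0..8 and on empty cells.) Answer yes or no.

Drop 1: L rot3 at col 2 lands with bottom-row=0; cleared 0 line(s) (total 0); column heights now [0 0 3 3 0 0 0], max=3
Drop 2: O rot0 at col 1 lands with bottom-row=3; cleared 0 line(s) (total 0); column heights now [0 5 5 3 0 0 0], max=5
Drop 3: S rot3 at col 3 lands with bottom-row=2; cleared 0 line(s) (total 0); column heights now [0 5 5 5 4 0 0], max=5
Drop 4: S rot2 at col 3 lands with bottom-row=5; cleared 0 line(s) (total 0); column heights now [0 5 5 6 7 7 0], max=7
Test piece S rot1 at col 4 (width 2): heights before test = [0 5 5 6 7 7 0]; fits = False

Answer: no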